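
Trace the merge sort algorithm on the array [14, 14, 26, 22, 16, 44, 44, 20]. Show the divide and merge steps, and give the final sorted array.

Merge sort trace:

Split: [14, 14, 26, 22, 16, 44, 44, 20] -> [14, 14, 26, 22] and [16, 44, 44, 20]
  Split: [14, 14, 26, 22] -> [14, 14] and [26, 22]
    Split: [14, 14] -> [14] and [14]
    Merge: [14] + [14] -> [14, 14]
    Split: [26, 22] -> [26] and [22]
    Merge: [26] + [22] -> [22, 26]
  Merge: [14, 14] + [22, 26] -> [14, 14, 22, 26]
  Split: [16, 44, 44, 20] -> [16, 44] and [44, 20]
    Split: [16, 44] -> [16] and [44]
    Merge: [16] + [44] -> [16, 44]
    Split: [44, 20] -> [44] and [20]
    Merge: [44] + [20] -> [20, 44]
  Merge: [16, 44] + [20, 44] -> [16, 20, 44, 44]
Merge: [14, 14, 22, 26] + [16, 20, 44, 44] -> [14, 14, 16, 20, 22, 26, 44, 44]

Final sorted array: [14, 14, 16, 20, 22, 26, 44, 44]

The merge sort proceeds by recursively splitting the array and merging sorted halves.
After all merges, the sorted array is [14, 14, 16, 20, 22, 26, 44, 44].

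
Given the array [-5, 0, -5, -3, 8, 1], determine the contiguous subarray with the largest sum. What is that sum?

Using Kadane's algorithm on [-5, 0, -5, -3, 8, 1]:

Scanning through the array:
Position 1 (value 0): max_ending_here = 0, max_so_far = 0
Position 2 (value -5): max_ending_here = -5, max_so_far = 0
Position 3 (value -3): max_ending_here = -3, max_so_far = 0
Position 4 (value 8): max_ending_here = 8, max_so_far = 8
Position 5 (value 1): max_ending_here = 9, max_so_far = 9

Maximum subarray: [8, 1]
Maximum sum: 9

The maximum subarray is [8, 1] with sum 9. This subarray runs from index 4 to index 5.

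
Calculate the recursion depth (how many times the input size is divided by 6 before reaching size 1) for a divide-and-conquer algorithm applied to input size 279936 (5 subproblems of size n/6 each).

For divide and conquer with division factor 6:

Problem sizes at each level:
Level 0: 279936
Level 1: 46656
Level 2: 7776
Level 3: 1296
Level 4: 216
Level 5: 36
Level 6: 6
Level 7: 1

The root is level 0 and the size-1 base case is level 7 (the tree spans levels 0 through 7, i.e. 8 levels counting the root), so the depth is the number of divisions: log_6(279936) = 7

The recursion tree depth is log_6(279936) = 7. At each level, the problem size is divided by 6, so it takes 7 divisions to reduce to a base case of size 1. The algorithm makes 5 recursive calls at each level.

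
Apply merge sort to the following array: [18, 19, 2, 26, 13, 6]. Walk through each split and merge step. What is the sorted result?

Merge sort trace:

Split: [18, 19, 2, 26, 13, 6] -> [18, 19, 2] and [26, 13, 6]
  Split: [18, 19, 2] -> [18] and [19, 2]
    Split: [19, 2] -> [19] and [2]
    Merge: [19] + [2] -> [2, 19]
  Merge: [18] + [2, 19] -> [2, 18, 19]
  Split: [26, 13, 6] -> [26] and [13, 6]
    Split: [13, 6] -> [13] and [6]
    Merge: [13] + [6] -> [6, 13]
  Merge: [26] + [6, 13] -> [6, 13, 26]
Merge: [2, 18, 19] + [6, 13, 26] -> [2, 6, 13, 18, 19, 26]

Final sorted array: [2, 6, 13, 18, 19, 26]

The merge sort proceeds by recursively splitting the array and merging sorted halves.
After all merges, the sorted array is [2, 6, 13, 18, 19, 26].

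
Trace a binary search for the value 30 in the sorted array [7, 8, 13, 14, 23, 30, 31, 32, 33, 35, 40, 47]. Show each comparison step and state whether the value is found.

Binary search for 30 in [7, 8, 13, 14, 23, 30, 31, 32, 33, 35, 40, 47]:

lo=0, hi=11, mid=5, arr[mid]=30 -> Found target at index 5!

Binary search finds 30 at index 5 after 1 comparisons. The search repeatedly halves the search space by comparing with the middle element.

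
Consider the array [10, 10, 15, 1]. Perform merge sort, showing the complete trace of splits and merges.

Merge sort trace:

Split: [10, 10, 15, 1] -> [10, 10] and [15, 1]
  Split: [10, 10] -> [10] and [10]
  Merge: [10] + [10] -> [10, 10]
  Split: [15, 1] -> [15] and [1]
  Merge: [15] + [1] -> [1, 15]
Merge: [10, 10] + [1, 15] -> [1, 10, 10, 15]

Final sorted array: [1, 10, 10, 15]

The merge sort proceeds by recursively splitting the array and merging sorted halves.
After all merges, the sorted array is [1, 10, 10, 15].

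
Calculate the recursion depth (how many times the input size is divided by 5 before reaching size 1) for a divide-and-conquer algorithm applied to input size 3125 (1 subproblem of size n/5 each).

For divide and conquer with division factor 5:

Problem sizes at each level:
Level 0: 3125
Level 1: 625
Level 2: 125
Level 3: 25
Level 4: 5
Level 5: 1

The root is level 0 and the size-1 base case is level 5 (the tree spans levels 0 through 5, i.e. 6 levels counting the root), so the depth is the number of divisions: log_5(3125) = 5

The recursion tree depth is log_5(3125) = 5. At each level, the problem size is divided by 5, so it takes 5 divisions to reduce to a base case of size 1. The algorithm makes 1 recursive call at each level.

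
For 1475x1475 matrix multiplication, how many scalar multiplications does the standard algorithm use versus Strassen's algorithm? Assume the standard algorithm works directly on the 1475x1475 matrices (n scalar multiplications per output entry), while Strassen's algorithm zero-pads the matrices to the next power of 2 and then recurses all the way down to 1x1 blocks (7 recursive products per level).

Matrix multiplication for 1475x1475 matrices:

Strassen's algorithm requires power-of-2 dimensions. Pad 1475x1475 to 2048x2048 (next power of 2).

Standard algorithm: 1475^3 = 3209046875 multiplications
Strassen's algorithm: 7^(log2(2048)) = 7^11 = 1977326743 multiplications
Savings: 3209046875 - 1977326743 = 1231720132 multiplications

Standard: 3209046875 multiplications (1475^3). Strassen: 1977326743 multiplications (7^11, after padding to 2048x2048). Strassen reduces 8 recursive multiplications to 7 at each level.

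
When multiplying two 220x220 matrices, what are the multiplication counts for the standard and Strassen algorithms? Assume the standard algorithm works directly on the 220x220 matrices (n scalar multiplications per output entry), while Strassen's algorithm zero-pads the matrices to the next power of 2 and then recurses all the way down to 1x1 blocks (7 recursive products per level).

Matrix multiplication for 220x220 matrices:

Strassen's algorithm requires power-of-2 dimensions. Pad 220x220 to 256x256 (next power of 2).

Standard algorithm: 220^3 = 10648000 multiplications
Strassen's algorithm: 7^(log2(256)) = 7^8 = 5764801 multiplications
Savings: 10648000 - 5764801 = 4883199 multiplications

Standard: 10648000 multiplications (220^3). Strassen: 5764801 multiplications (7^8, after padding to 256x256). Strassen reduces 8 recursive multiplications to 7 at each level.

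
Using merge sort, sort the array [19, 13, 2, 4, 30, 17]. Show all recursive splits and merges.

Merge sort trace:

Split: [19, 13, 2, 4, 30, 17] -> [19, 13, 2] and [4, 30, 17]
  Split: [19, 13, 2] -> [19] and [13, 2]
    Split: [13, 2] -> [13] and [2]
    Merge: [13] + [2] -> [2, 13]
  Merge: [19] + [2, 13] -> [2, 13, 19]
  Split: [4, 30, 17] -> [4] and [30, 17]
    Split: [30, 17] -> [30] and [17]
    Merge: [30] + [17] -> [17, 30]
  Merge: [4] + [17, 30] -> [4, 17, 30]
Merge: [2, 13, 19] + [4, 17, 30] -> [2, 4, 13, 17, 19, 30]

Final sorted array: [2, 4, 13, 17, 19, 30]

The merge sort proceeds by recursively splitting the array and merging sorted halves.
After all merges, the sorted array is [2, 4, 13, 17, 19, 30].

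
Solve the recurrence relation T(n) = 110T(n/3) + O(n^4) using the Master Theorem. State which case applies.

Master Theorem for T(n) = 110T(n/3) + O(n^4):

a = 110, b = 3, c = 4
log_b(a) = log_3(110) = 4.2786

Case 1: c = 4 < log_3(110) = 4.2786
T(n) = O(n^(log_3 110))

For T(n) = 110T(n/3) + O(n^4): log_3(110) = 4.2786. This is Case 1 of the Master Theorem (c < log_b(a), work dominated by leaves), giving O(n^(log_3 110)).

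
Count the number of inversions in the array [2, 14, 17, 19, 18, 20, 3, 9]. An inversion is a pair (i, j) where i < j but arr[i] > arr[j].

Finding inversions in [2, 14, 17, 19, 18, 20, 3, 9]:

(1, 6): arr[1]=14 > arr[6]=3
(1, 7): arr[1]=14 > arr[7]=9
(2, 6): arr[2]=17 > arr[6]=3
(2, 7): arr[2]=17 > arr[7]=9
(3, 4): arr[3]=19 > arr[4]=18
(3, 6): arr[3]=19 > arr[6]=3
(3, 7): arr[3]=19 > arr[7]=9
(4, 6): arr[4]=18 > arr[6]=3
(4, 7): arr[4]=18 > arr[7]=9
(5, 6): arr[5]=20 > arr[6]=3
(5, 7): arr[5]=20 > arr[7]=9

Total inversions: 11

The array has 11 inversion(s): (1,6), (1,7), (2,6), (2,7), (3,4), (3,6), (3,7), (4,6), (4,7), (5,6), (5,7). Each pair (i,j) satisfies i < j and arr[i] > arr[j].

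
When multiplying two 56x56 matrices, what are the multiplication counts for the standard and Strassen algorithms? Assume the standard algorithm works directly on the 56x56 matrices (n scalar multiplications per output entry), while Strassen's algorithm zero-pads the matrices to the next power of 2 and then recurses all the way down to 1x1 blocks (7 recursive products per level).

Matrix multiplication for 56x56 matrices:

Strassen's algorithm requires power-of-2 dimensions. Pad 56x56 to 64x64 (next power of 2).

Standard algorithm: 56^3 = 175616 multiplications
Strassen's algorithm: 7^(log2(64)) = 7^6 = 117649 multiplications
Savings: 175616 - 117649 = 57967 multiplications

Standard: 175616 multiplications (56^3). Strassen: 117649 multiplications (7^6, after padding to 64x64). Strassen reduces 8 recursive multiplications to 7 at each level.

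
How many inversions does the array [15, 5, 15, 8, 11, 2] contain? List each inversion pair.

Finding inversions in [15, 5, 15, 8, 11, 2]:

(0, 1): arr[0]=15 > arr[1]=5
(0, 3): arr[0]=15 > arr[3]=8
(0, 4): arr[0]=15 > arr[4]=11
(0, 5): arr[0]=15 > arr[5]=2
(1, 5): arr[1]=5 > arr[5]=2
(2, 3): arr[2]=15 > arr[3]=8
(2, 4): arr[2]=15 > arr[4]=11
(2, 5): arr[2]=15 > arr[5]=2
(3, 5): arr[3]=8 > arr[5]=2
(4, 5): arr[4]=11 > arr[5]=2

Total inversions: 10

The array has 10 inversion(s): (0,1), (0,3), (0,4), (0,5), (1,5), (2,3), (2,4), (2,5), (3,5), (4,5). Each pair (i,j) satisfies i < j and arr[i] > arr[j].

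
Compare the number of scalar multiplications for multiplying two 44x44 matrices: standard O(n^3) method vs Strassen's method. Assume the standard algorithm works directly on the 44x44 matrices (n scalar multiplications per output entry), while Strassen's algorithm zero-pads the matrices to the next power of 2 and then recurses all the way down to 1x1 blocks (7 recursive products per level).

Matrix multiplication for 44x44 matrices:

Strassen's algorithm requires power-of-2 dimensions. Pad 44x44 to 64x64 (next power of 2).

Standard algorithm: 44^3 = 85184 multiplications
Strassen's algorithm: 7^(log2(64)) = 7^6 = 117649 multiplications
Difference: 85184 - 117649 = -32465 (Strassen uses MORE here due to padding overhead — for small or just-over-power-of-2 n, padding can outweigh the per-level savings)

Standard: 85184 multiplications (44^3). Strassen: 117649 multiplications (7^6, after padding to 64x64). Strassen reduces 8 recursive multiplications to 7 at each level.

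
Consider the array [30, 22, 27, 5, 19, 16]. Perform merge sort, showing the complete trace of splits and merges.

Merge sort trace:

Split: [30, 22, 27, 5, 19, 16] -> [30, 22, 27] and [5, 19, 16]
  Split: [30, 22, 27] -> [30] and [22, 27]
    Split: [22, 27] -> [22] and [27]
    Merge: [22] + [27] -> [22, 27]
  Merge: [30] + [22, 27] -> [22, 27, 30]
  Split: [5, 19, 16] -> [5] and [19, 16]
    Split: [19, 16] -> [19] and [16]
    Merge: [19] + [16] -> [16, 19]
  Merge: [5] + [16, 19] -> [5, 16, 19]
Merge: [22, 27, 30] + [5, 16, 19] -> [5, 16, 19, 22, 27, 30]

Final sorted array: [5, 16, 19, 22, 27, 30]

The merge sort proceeds by recursively splitting the array and merging sorted halves.
After all merges, the sorted array is [5, 16, 19, 22, 27, 30].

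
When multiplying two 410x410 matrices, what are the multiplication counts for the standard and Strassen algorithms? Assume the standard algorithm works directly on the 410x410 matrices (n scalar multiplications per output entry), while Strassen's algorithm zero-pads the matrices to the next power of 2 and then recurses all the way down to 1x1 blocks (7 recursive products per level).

Matrix multiplication for 410x410 matrices:

Strassen's algorithm requires power-of-2 dimensions. Pad 410x410 to 512x512 (next power of 2).

Standard algorithm: 410^3 = 68921000 multiplications
Strassen's algorithm: 7^(log2(512)) = 7^9 = 40353607 multiplications
Savings: 68921000 - 40353607 = 28567393 multiplications

Standard: 68921000 multiplications (410^3). Strassen: 40353607 multiplications (7^9, after padding to 512x512). Strassen reduces 8 recursive multiplications to 7 at each level.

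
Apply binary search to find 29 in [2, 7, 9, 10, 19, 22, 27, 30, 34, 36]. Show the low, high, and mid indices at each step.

Binary search for 29 in [2, 7, 9, 10, 19, 22, 27, 30, 34, 36]:

lo=0, hi=9, mid=4, arr[mid]=19 -> 19 < 29, search right half
lo=5, hi=9, mid=7, arr[mid]=30 -> 30 > 29, search left half
lo=5, hi=6, mid=5, arr[mid]=22 -> 22 < 29, search right half
lo=6, hi=6, mid=6, arr[mid]=27 -> 27 < 29, search right half
lo=7 > hi=6, target 29 not found

Binary search determines that 29 is not in the array after 4 comparisons. The search space was exhausted without finding the target.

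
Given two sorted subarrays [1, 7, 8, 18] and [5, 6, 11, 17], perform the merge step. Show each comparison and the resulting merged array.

Merging process:

Compare 1 vs 5: take 1 from left. Merged: [1]
Compare 7 vs 5: take 5 from right. Merged: [1, 5]
Compare 7 vs 6: take 6 from right. Merged: [1, 5, 6]
Compare 7 vs 11: take 7 from left. Merged: [1, 5, 6, 7]
Compare 8 vs 11: take 8 from left. Merged: [1, 5, 6, 7, 8]
Compare 18 vs 11: take 11 from right. Merged: [1, 5, 6, 7, 8, 11]
Compare 18 vs 17: take 17 from right. Merged: [1, 5, 6, 7, 8, 11, 17]
Append remaining from left: [18]. Merged: [1, 5, 6, 7, 8, 11, 17, 18]

Final merged array: [1, 5, 6, 7, 8, 11, 17, 18]
Total comparisons: 7

The merged array is [1, 5, 6, 7, 8, 11, 17, 18], requiring 7 comparisons. The merge step runs in O(n) time where n is the total number of elements.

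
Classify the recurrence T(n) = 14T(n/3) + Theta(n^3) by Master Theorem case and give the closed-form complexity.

Master Theorem for T(n) = 14T(n/3) + O(n^3):

a = 14, b = 3, c = 3
log_b(a) = log_3(14) = 2.4022

Case 3: c = 3 > log_3(14) = 2.4022
T(n) = O(n^3) = O(n^3)

For T(n) = 14T(n/3) + O(n^3): log_3(14) = 2.4022. This is Case 3 of the Master Theorem (c > log_b(a), work dominated by root), giving O(n^3).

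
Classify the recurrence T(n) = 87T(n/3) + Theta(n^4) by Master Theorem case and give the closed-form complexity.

Master Theorem for T(n) = 87T(n/3) + O(n^4):

a = 87, b = 3, c = 4
log_b(a) = log_3(87) = 4.0650

Case 1: c = 4 < log_3(87) = 4.0650
T(n) = O(n^(log_3 87))

For T(n) = 87T(n/3) + O(n^4): log_3(87) = 4.0650. This is Case 1 of the Master Theorem (c < log_b(a), work dominated by leaves), giving O(n^(log_3 87)).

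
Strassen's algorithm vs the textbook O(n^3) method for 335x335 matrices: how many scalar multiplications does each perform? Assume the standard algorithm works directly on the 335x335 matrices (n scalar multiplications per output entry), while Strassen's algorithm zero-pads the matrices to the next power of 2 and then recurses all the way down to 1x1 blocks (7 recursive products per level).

Matrix multiplication for 335x335 matrices:

Strassen's algorithm requires power-of-2 dimensions. Pad 335x335 to 512x512 (next power of 2).

Standard algorithm: 335^3 = 37595375 multiplications
Strassen's algorithm: 7^(log2(512)) = 7^9 = 40353607 multiplications
Difference: 37595375 - 40353607 = -2758232 (Strassen uses MORE here due to padding overhead — for small or just-over-power-of-2 n, padding can outweigh the per-level savings)

Standard: 37595375 multiplications (335^3). Strassen: 40353607 multiplications (7^9, after padding to 512x512). Strassen reduces 8 recursive multiplications to 7 at each level.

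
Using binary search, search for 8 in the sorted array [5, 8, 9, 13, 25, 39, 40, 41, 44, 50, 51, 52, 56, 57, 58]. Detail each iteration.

Binary search for 8 in [5, 8, 9, 13, 25, 39, 40, 41, 44, 50, 51, 52, 56, 57, 58]:

lo=0, hi=14, mid=7, arr[mid]=41 -> 41 > 8, search left half
lo=0, hi=6, mid=3, arr[mid]=13 -> 13 > 8, search left half
lo=0, hi=2, mid=1, arr[mid]=8 -> Found target at index 1!

Binary search finds 8 at index 1 after 3 comparisons. The search repeatedly halves the search space by comparing with the middle element.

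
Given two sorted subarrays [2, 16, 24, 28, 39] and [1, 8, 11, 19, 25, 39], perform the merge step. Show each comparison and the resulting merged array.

Merging process:

Compare 2 vs 1: take 1 from right. Merged: [1]
Compare 2 vs 8: take 2 from left. Merged: [1, 2]
Compare 16 vs 8: take 8 from right. Merged: [1, 2, 8]
Compare 16 vs 11: take 11 from right. Merged: [1, 2, 8, 11]
Compare 16 vs 19: take 16 from left. Merged: [1, 2, 8, 11, 16]
Compare 24 vs 19: take 19 from right. Merged: [1, 2, 8, 11, 16, 19]
Compare 24 vs 25: take 24 from left. Merged: [1, 2, 8, 11, 16, 19, 24]
Compare 28 vs 25: take 25 from right. Merged: [1, 2, 8, 11, 16, 19, 24, 25]
Compare 28 vs 39: take 28 from left. Merged: [1, 2, 8, 11, 16, 19, 24, 25, 28]
Compare 39 vs 39: take 39 from left. Merged: [1, 2, 8, 11, 16, 19, 24, 25, 28, 39]
Append remaining from right: [39]. Merged: [1, 2, 8, 11, 16, 19, 24, 25, 28, 39, 39]

Final merged array: [1, 2, 8, 11, 16, 19, 24, 25, 28, 39, 39]
Total comparisons: 10

The merged array is [1, 2, 8, 11, 16, 19, 24, 25, 28, 39, 39], requiring 10 comparisons. The merge step runs in O(n) time where n is the total number of elements.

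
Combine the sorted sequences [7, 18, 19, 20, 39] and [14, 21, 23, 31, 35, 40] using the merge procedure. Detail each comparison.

Merging process:

Compare 7 vs 14: take 7 from left. Merged: [7]
Compare 18 vs 14: take 14 from right. Merged: [7, 14]
Compare 18 vs 21: take 18 from left. Merged: [7, 14, 18]
Compare 19 vs 21: take 19 from left. Merged: [7, 14, 18, 19]
Compare 20 vs 21: take 20 from left. Merged: [7, 14, 18, 19, 20]
Compare 39 vs 21: take 21 from right. Merged: [7, 14, 18, 19, 20, 21]
Compare 39 vs 23: take 23 from right. Merged: [7, 14, 18, 19, 20, 21, 23]
Compare 39 vs 31: take 31 from right. Merged: [7, 14, 18, 19, 20, 21, 23, 31]
Compare 39 vs 35: take 35 from right. Merged: [7, 14, 18, 19, 20, 21, 23, 31, 35]
Compare 39 vs 40: take 39 from left. Merged: [7, 14, 18, 19, 20, 21, 23, 31, 35, 39]
Append remaining from right: [40]. Merged: [7, 14, 18, 19, 20, 21, 23, 31, 35, 39, 40]

Final merged array: [7, 14, 18, 19, 20, 21, 23, 31, 35, 39, 40]
Total comparisons: 10

The merged array is [7, 14, 18, 19, 20, 21, 23, 31, 35, 39, 40], requiring 10 comparisons. The merge step runs in O(n) time where n is the total number of elements.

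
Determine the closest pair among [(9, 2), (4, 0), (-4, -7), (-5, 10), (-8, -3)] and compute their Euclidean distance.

Computing all pairwise distances among 5 points:

d((9, 2), (4, 0)) = 5.3852 <-- minimum
d((9, 2), (-4, -7)) = 15.8114
d((9, 2), (-5, 10)) = 16.1245
d((9, 2), (-8, -3)) = 17.72
d((4, 0), (-4, -7)) = 10.6301
d((4, 0), (-5, 10)) = 13.4536
d((4, 0), (-8, -3)) = 12.3693
d((-4, -7), (-5, 10)) = 17.0294
d((-4, -7), (-8, -3)) = 5.6569
d((-5, 10), (-8, -3)) = 13.3417

Closest pair: (9, 2) and (4, 0) with distance 5.3852

The closest pair is (9, 2) and (4, 0) with Euclidean distance 5.3852. For 5 points, brute-force pairwise comparison is shown above. For large n, the divide-and-conquer algorithm (sort by x, recurse on halves, check the dividing strip) achieves O(n log n).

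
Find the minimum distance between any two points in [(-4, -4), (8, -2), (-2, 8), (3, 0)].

Computing all pairwise distances among 4 points:

d((-4, -4), (8, -2)) = 12.1655
d((-4, -4), (-2, 8)) = 12.1655
d((-4, -4), (3, 0)) = 8.0623
d((8, -2), (-2, 8)) = 14.1421
d((8, -2), (3, 0)) = 5.3852 <-- minimum
d((-2, 8), (3, 0)) = 9.434

Closest pair: (8, -2) and (3, 0) with distance 5.3852

The closest pair is (8, -2) and (3, 0) with Euclidean distance 5.3852. For 4 points, brute-force pairwise comparison is shown above. For large n, the divide-and-conquer algorithm (sort by x, recurse on halves, check the dividing strip) achieves O(n log n).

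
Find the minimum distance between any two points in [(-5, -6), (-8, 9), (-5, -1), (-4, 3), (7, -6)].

Computing all pairwise distances among 5 points:

d((-5, -6), (-8, 9)) = 15.2971
d((-5, -6), (-5, -1)) = 5.0
d((-5, -6), (-4, 3)) = 9.0554
d((-5, -6), (7, -6)) = 12.0
d((-8, 9), (-5, -1)) = 10.4403
d((-8, 9), (-4, 3)) = 7.2111
d((-8, 9), (7, -6)) = 21.2132
d((-5, -1), (-4, 3)) = 4.1231 <-- minimum
d((-5, -1), (7, -6)) = 13.0
d((-4, 3), (7, -6)) = 14.2127

Closest pair: (-5, -1) and (-4, 3) with distance 4.1231

The closest pair is (-5, -1) and (-4, 3) with Euclidean distance 4.1231. For 5 points, brute-force pairwise comparison is shown above. For large n, the divide-and-conquer algorithm (sort by x, recurse on halves, check the dividing strip) achieves O(n log n).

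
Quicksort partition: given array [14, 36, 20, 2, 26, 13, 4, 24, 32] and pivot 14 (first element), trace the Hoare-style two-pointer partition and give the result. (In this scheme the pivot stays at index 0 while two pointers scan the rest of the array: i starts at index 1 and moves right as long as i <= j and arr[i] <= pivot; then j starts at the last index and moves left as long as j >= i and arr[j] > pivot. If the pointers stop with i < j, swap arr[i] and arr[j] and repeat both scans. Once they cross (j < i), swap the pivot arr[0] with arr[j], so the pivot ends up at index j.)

Hoare-style two-pointer partition with pivot = 14:

Initial array: [14, 36, 20, 2, 26, 13, 4, 24, 32]

Pointers start at i = 1, j = 8.
i stops at index 1 (arr[1]=36 > 14), j stops at index 6 (arr[6]=4 <= 14): swap arr[1] and arr[6], array becomes [14, 4, 20, 2, 26, 13, 36, 24, 32]
i stops at index 2 (arr[2]=20 > 14), j stops at index 5 (arr[5]=13 <= 14): swap arr[2] and arr[5], array becomes [14, 4, 13, 2, 26, 20, 36, 24, 32]
i ends at 4, j ends at 3: the pointers have crossed (j < i), so scanning stops.

Swap pivot arr[0] with arr[3] to place pivot at position 3: [2, 4, 13, 14, 26, 20, 36, 24, 32]
Pivot position: 3

After partitioning with pivot 14, the array becomes [2, 4, 13, 14, 26, 20, 36, 24, 32]. The pivot is placed at index 3. All elements to the left of the pivot are <= 14, and all elements to the right are > 14.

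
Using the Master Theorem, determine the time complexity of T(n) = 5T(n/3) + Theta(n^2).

Master Theorem for T(n) = 5T(n/3) + O(n^2):

a = 5, b = 3, c = 2
log_b(a) = log_3(5) = 1.4650

Case 3: c = 2 > log_3(5) = 1.4650
T(n) = O(n^2) = O(n^2)

For T(n) = 5T(n/3) + O(n^2): log_3(5) = 1.4650. This is Case 3 of the Master Theorem (c > log_b(a), work dominated by root), giving O(n^2).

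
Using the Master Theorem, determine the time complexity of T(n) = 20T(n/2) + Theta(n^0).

Master Theorem for T(n) = 20T(n/2) + O(n^0):

a = 20, b = 2, c = 0
log_b(a) = log_2(20) = 4.3219

Case 1: c = 0 < log_2(20) = 4.3219
T(n) = O(n^(log_2 20))

For T(n) = 20T(n/2) + O(n^0): log_2(20) = 4.3219. This is Case 1 of the Master Theorem (c < log_b(a), work dominated by leaves), giving O(n^(log_2 20)).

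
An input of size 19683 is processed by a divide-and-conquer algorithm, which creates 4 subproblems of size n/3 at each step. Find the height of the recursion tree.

For divide and conquer with division factor 3:

Problem sizes at each level:
Level 0: 19683
Level 1: 6561
Level 2: 2187
Level 3: 729
Level 4: 243
Level 5: 81
Level 6: 27
Level 7: 9
Level 8: 3
Level 9: 1

The root is level 0 and the size-1 base case is level 9 (the tree spans levels 0 through 9, i.e. 10 levels counting the root), so the depth is the number of divisions: log_3(19683) = 9

The recursion tree depth is log_3(19683) = 9. At each level, the problem size is divided by 3, so it takes 9 divisions to reduce to a base case of size 1. The algorithm makes 4 recursive calls at each level.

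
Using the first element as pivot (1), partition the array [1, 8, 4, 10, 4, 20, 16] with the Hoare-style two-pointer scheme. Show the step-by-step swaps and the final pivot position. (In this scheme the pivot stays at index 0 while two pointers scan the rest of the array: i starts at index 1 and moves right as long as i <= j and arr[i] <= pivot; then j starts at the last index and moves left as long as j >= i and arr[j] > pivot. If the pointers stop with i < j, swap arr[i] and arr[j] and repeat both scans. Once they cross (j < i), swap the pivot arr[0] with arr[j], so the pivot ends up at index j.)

Hoare-style two-pointer partition with pivot = 1:

Initial array: [1, 8, 4, 10, 4, 20, 16]

Pointers start at i = 1, j = 6.
i ends at 1, j ends at 0: the pointers have crossed (j < i), so scanning stops.

j = 0, so swapping arr[0] with arr[j] leaves the pivot at position 0: [1, 8, 4, 10, 4, 20, 16]
Pivot position: 0

After partitioning with pivot 1, the array becomes [1, 8, 4, 10, 4, 20, 16]. The pivot is placed at index 0. All elements to the left of the pivot are <= 1, and all elements to the right are > 1.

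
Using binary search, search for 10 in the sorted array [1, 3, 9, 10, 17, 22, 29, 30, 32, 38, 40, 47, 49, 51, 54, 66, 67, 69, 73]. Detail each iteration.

Binary search for 10 in [1, 3, 9, 10, 17, 22, 29, 30, 32, 38, 40, 47, 49, 51, 54, 66, 67, 69, 73]:

lo=0, hi=18, mid=9, arr[mid]=38 -> 38 > 10, search left half
lo=0, hi=8, mid=4, arr[mid]=17 -> 17 > 10, search left half
lo=0, hi=3, mid=1, arr[mid]=3 -> 3 < 10, search right half
lo=2, hi=3, mid=2, arr[mid]=9 -> 9 < 10, search right half
lo=3, hi=3, mid=3, arr[mid]=10 -> Found target at index 3!

Binary search finds 10 at index 3 after 5 comparisons. The search repeatedly halves the search space by comparing with the middle element.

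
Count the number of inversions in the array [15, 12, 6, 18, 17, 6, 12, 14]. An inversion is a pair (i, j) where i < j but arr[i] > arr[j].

Finding inversions in [15, 12, 6, 18, 17, 6, 12, 14]:

(0, 1): arr[0]=15 > arr[1]=12
(0, 2): arr[0]=15 > arr[2]=6
(0, 5): arr[0]=15 > arr[5]=6
(0, 6): arr[0]=15 > arr[6]=12
(0, 7): arr[0]=15 > arr[7]=14
(1, 2): arr[1]=12 > arr[2]=6
(1, 5): arr[1]=12 > arr[5]=6
(3, 4): arr[3]=18 > arr[4]=17
(3, 5): arr[3]=18 > arr[5]=6
(3, 6): arr[3]=18 > arr[6]=12
(3, 7): arr[3]=18 > arr[7]=14
(4, 5): arr[4]=17 > arr[5]=6
(4, 6): arr[4]=17 > arr[6]=12
(4, 7): arr[4]=17 > arr[7]=14

Total inversions: 14

The array has 14 inversion(s): (0,1), (0,2), (0,5), (0,6), (0,7), (1,2), (1,5), (3,4), (3,5), (3,6), (3,7), (4,5), (4,6), (4,7). Each pair (i,j) satisfies i < j and arr[i] > arr[j].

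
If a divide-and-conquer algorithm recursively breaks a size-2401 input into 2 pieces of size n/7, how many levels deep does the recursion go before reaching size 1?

For divide and conquer with division factor 7:

Problem sizes at each level:
Level 0: 2401
Level 1: 343
Level 2: 49
Level 3: 7
Level 4: 1

The root is level 0 and the size-1 base case is level 4 (the tree spans levels 0 through 4, i.e. 5 levels counting the root), so the depth is the number of divisions: log_7(2401) = 4

The recursion tree depth is log_7(2401) = 4. At each level, the problem size is divided by 7, so it takes 4 divisions to reduce to a base case of size 1. The algorithm makes 2 recursive calls at each level.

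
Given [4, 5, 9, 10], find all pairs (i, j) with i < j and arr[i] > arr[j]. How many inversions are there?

Finding inversions in [4, 5, 9, 10]:


Total inversions: 0

The array has 0 inversions. It is already sorted.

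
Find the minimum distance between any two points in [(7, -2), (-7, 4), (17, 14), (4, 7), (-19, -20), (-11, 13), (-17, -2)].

Computing all pairwise distances among 7 points:

d((7, -2), (-7, 4)) = 15.2315
d((7, -2), (17, 14)) = 18.868
d((7, -2), (4, 7)) = 9.4868 <-- minimum
d((7, -2), (-19, -20)) = 31.6228
d((7, -2), (-11, 13)) = 23.4307
d((7, -2), (-17, -2)) = 24.0
d((-7, 4), (17, 14)) = 26.0
d((-7, 4), (4, 7)) = 11.4018
d((-7, 4), (-19, -20)) = 26.8328
d((-7, 4), (-11, 13)) = 9.8489
d((-7, 4), (-17, -2)) = 11.6619
d((17, 14), (4, 7)) = 14.7648
d((17, 14), (-19, -20)) = 49.5177
d((17, 14), (-11, 13)) = 28.0179
d((17, 14), (-17, -2)) = 37.5766
d((4, 7), (-19, -20)) = 35.4683
d((4, 7), (-11, 13)) = 16.1555
d((4, 7), (-17, -2)) = 22.8473
d((-19, -20), (-11, 13)) = 33.9559
d((-19, -20), (-17, -2)) = 18.1108
d((-11, 13), (-17, -2)) = 16.1555

Closest pair: (7, -2) and (4, 7) with distance 9.4868

The closest pair is (7, -2) and (4, 7) with Euclidean distance 9.4868. For 7 points, brute-force pairwise comparison is shown above. For large n, the divide-and-conquer algorithm (sort by x, recurse on halves, check the dividing strip) achieves O(n log n).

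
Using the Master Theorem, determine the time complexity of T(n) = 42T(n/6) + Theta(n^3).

Master Theorem for T(n) = 42T(n/6) + O(n^3):

a = 42, b = 6, c = 3
log_b(a) = log_6(42) = 2.0860

Case 3: c = 3 > log_6(42) = 2.0860
T(n) = O(n^3) = O(n^3)

For T(n) = 42T(n/6) + O(n^3): log_6(42) = 2.0860. This is Case 3 of the Master Theorem (c > log_b(a), work dominated by root), giving O(n^3).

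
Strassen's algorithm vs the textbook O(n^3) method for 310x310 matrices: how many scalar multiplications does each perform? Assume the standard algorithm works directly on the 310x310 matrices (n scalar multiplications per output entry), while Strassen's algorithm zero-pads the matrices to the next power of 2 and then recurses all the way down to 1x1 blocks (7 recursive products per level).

Matrix multiplication for 310x310 matrices:

Strassen's algorithm requires power-of-2 dimensions. Pad 310x310 to 512x512 (next power of 2).

Standard algorithm: 310^3 = 29791000 multiplications
Strassen's algorithm: 7^(log2(512)) = 7^9 = 40353607 multiplications
Difference: 29791000 - 40353607 = -10562607 (Strassen uses MORE here due to padding overhead — for small or just-over-power-of-2 n, padding can outweigh the per-level savings)

Standard: 29791000 multiplications (310^3). Strassen: 40353607 multiplications (7^9, after padding to 512x512). Strassen reduces 8 recursive multiplications to 7 at each level.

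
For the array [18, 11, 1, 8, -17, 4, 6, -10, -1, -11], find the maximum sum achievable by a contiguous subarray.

Using Kadane's algorithm on [18, 11, 1, 8, -17, 4, 6, -10, -1, -11]:

Scanning through the array:
Position 1 (value 11): max_ending_here = 29, max_so_far = 29
Position 2 (value 1): max_ending_here = 30, max_so_far = 30
Position 3 (value 8): max_ending_here = 38, max_so_far = 38
Position 4 (value -17): max_ending_here = 21, max_so_far = 38
Position 5 (value 4): max_ending_here = 25, max_so_far = 38
Position 6 (value 6): max_ending_here = 31, max_so_far = 38
Position 7 (value -10): max_ending_here = 21, max_so_far = 38
Position 8 (value -1): max_ending_here = 20, max_so_far = 38
Position 9 (value -11): max_ending_here = 9, max_so_far = 38

Maximum subarray: [18, 11, 1, 8]
Maximum sum: 38

The maximum subarray is [18, 11, 1, 8] with sum 38. This subarray runs from index 0 to index 3.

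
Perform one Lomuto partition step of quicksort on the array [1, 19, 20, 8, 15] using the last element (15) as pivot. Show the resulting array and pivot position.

Lomuto partition with pivot = 15:

Initial array: [1, 19, 20, 8, 15]

arr[0]=1 <= 15: swap with position 0, array becomes [1, 19, 20, 8, 15]
arr[1]=19 > 15: no swap
arr[2]=20 > 15: no swap
arr[3]=8 <= 15: swap with position 1, array becomes [1, 8, 20, 19, 15]

Place pivot at position 2: [1, 8, 15, 19, 20]
Pivot position: 2

After partitioning with pivot 15, the array becomes [1, 8, 15, 19, 20]. The pivot is placed at index 2. All elements to the left of the pivot are <= 15, and all elements to the right are > 15.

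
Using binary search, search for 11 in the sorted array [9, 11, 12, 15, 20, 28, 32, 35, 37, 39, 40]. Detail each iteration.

Binary search for 11 in [9, 11, 12, 15, 20, 28, 32, 35, 37, 39, 40]:

lo=0, hi=10, mid=5, arr[mid]=28 -> 28 > 11, search left half
lo=0, hi=4, mid=2, arr[mid]=12 -> 12 > 11, search left half
lo=0, hi=1, mid=0, arr[mid]=9 -> 9 < 11, search right half
lo=1, hi=1, mid=1, arr[mid]=11 -> Found target at index 1!

Binary search finds 11 at index 1 after 4 comparisons. The search repeatedly halves the search space by comparing with the middle element.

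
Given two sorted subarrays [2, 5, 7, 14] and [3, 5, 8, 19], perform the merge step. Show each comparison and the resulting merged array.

Merging process:

Compare 2 vs 3: take 2 from left. Merged: [2]
Compare 5 vs 3: take 3 from right. Merged: [2, 3]
Compare 5 vs 5: take 5 from left. Merged: [2, 3, 5]
Compare 7 vs 5: take 5 from right. Merged: [2, 3, 5, 5]
Compare 7 vs 8: take 7 from left. Merged: [2, 3, 5, 5, 7]
Compare 14 vs 8: take 8 from right. Merged: [2, 3, 5, 5, 7, 8]
Compare 14 vs 19: take 14 from left. Merged: [2, 3, 5, 5, 7, 8, 14]
Append remaining from right: [19]. Merged: [2, 3, 5, 5, 7, 8, 14, 19]

Final merged array: [2, 3, 5, 5, 7, 8, 14, 19]
Total comparisons: 7

The merged array is [2, 3, 5, 5, 7, 8, 14, 19], requiring 7 comparisons. The merge step runs in O(n) time where n is the total number of elements.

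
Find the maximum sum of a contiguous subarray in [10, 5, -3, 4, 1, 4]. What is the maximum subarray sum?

Using Kadane's algorithm on [10, 5, -3, 4, 1, 4]:

Scanning through the array:
Position 1 (value 5): max_ending_here = 15, max_so_far = 15
Position 2 (value -3): max_ending_here = 12, max_so_far = 15
Position 3 (value 4): max_ending_here = 16, max_so_far = 16
Position 4 (value 1): max_ending_here = 17, max_so_far = 17
Position 5 (value 4): max_ending_here = 21, max_so_far = 21

Maximum subarray: [10, 5, -3, 4, 1, 4]
Maximum sum: 21

The maximum subarray is [10, 5, -3, 4, 1, 4] with sum 21. This subarray runs from index 0 to index 5.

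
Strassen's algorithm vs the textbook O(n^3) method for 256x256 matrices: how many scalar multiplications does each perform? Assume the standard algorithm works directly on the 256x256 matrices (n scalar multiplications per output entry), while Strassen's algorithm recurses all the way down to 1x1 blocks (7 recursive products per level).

Matrix multiplication for 256x256 matrices:

Standard algorithm: 256^3 = 16777216 multiplications
Strassen's algorithm: 7^(log2(256)) = 7^8 = 5764801 multiplications
Savings: 16777216 - 5764801 = 11012415 multiplications

Standard: 16777216 multiplications (256^3). Strassen: 5764801 multiplications (7^8). Strassen reduces 8 recursive multiplications to 7 at each level.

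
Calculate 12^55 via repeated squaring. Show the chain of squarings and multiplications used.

Computing 12^55 by squaring (build up from 12^1; each line after the first costs one multiplication):

12^1 = 12
12^2 = (12^1)^2 = 12^2 = 144
12^3 = 12 * 12^2 = 12 * 144 = 1728
12^6 = (12^3)^2 = 1728^2 = 2985984
12^12 = (12^6)^2 = 2985984^2 = 8916100448256
12^13 = 12 * 12^12 = 12 * 8916100448256 = 106993205379072
12^26 = (12^13)^2 = 106993205379072^2 = 11447545997288281555215581184
12^27 = 12 * 12^26 = 12 * 11447545997288281555215581184 = 137370551967459378662586974208
12^54 = (12^27)^2 = 137370551967459378662586974208^2 = 18870668547844457769972080826950345531368943638112857227264
12^55 = 12 * 12^54 = 12 * 18870668547844457769972080826950345531368943638112857227264 = 226448022574133493239664969923404146376427323657354286727168

Result: 226448022574133493239664969923404146376427323657354286727168
Multiplications needed: 9 (9 lines after 12^1)

12^55 = 226448022574133493239664969923404146376427323657354286727168. Using exponentiation by squaring, this requires 9 multiplications. The key idea: if the exponent is even, square the half-power; if odd, multiply by the base once.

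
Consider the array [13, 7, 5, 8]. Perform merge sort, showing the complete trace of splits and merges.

Merge sort trace:

Split: [13, 7, 5, 8] -> [13, 7] and [5, 8]
  Split: [13, 7] -> [13] and [7]
  Merge: [13] + [7] -> [7, 13]
  Split: [5, 8] -> [5] and [8]
  Merge: [5] + [8] -> [5, 8]
Merge: [7, 13] + [5, 8] -> [5, 7, 8, 13]

Final sorted array: [5, 7, 8, 13]

The merge sort proceeds by recursively splitting the array and merging sorted halves.
After all merges, the sorted array is [5, 7, 8, 13].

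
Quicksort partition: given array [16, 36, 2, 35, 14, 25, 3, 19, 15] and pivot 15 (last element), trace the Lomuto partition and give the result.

Lomuto partition with pivot = 15:

Initial array: [16, 36, 2, 35, 14, 25, 3, 19, 15]

arr[0]=16 > 15: no swap
arr[1]=36 > 15: no swap
arr[2]=2 <= 15: swap with position 0, array becomes [2, 36, 16, 35, 14, 25, 3, 19, 15]
arr[3]=35 > 15: no swap
arr[4]=14 <= 15: swap with position 1, array becomes [2, 14, 16, 35, 36, 25, 3, 19, 15]
arr[5]=25 > 15: no swap
arr[6]=3 <= 15: swap with position 2, array becomes [2, 14, 3, 35, 36, 25, 16, 19, 15]
arr[7]=19 > 15: no swap

Place pivot at position 3: [2, 14, 3, 15, 36, 25, 16, 19, 35]
Pivot position: 3

After partitioning with pivot 15, the array becomes [2, 14, 3, 15, 36, 25, 16, 19, 35]. The pivot is placed at index 3. All elements to the left of the pivot are <= 15, and all elements to the right are > 15.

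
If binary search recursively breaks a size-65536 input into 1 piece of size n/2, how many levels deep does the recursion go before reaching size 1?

For divide and conquer with division factor 2:

Problem sizes at each level:
Level 0: 65536
Level 1: 32768
Level 2: 16384
Level 3: 8192
Level 4: 4096
Level 5: 2048
Level 6: 1024
Level 7: 512
Level 8: 256
Level 9: 128
Level 10: 64
Level 11: 32
Level 12: 16
Level 13: 8
Level 14: 4
Level 15: 2
Level 16: 1

The root is level 0 and the size-1 base case is level 16 (the tree spans levels 0 through 16, i.e. 17 levels counting the root), so the depth is the number of divisions: log_2(65536) = 16

The recursion tree depth is log_2(65536) = 16. At each level, the problem size is divided by 2, so it takes 16 divisions to reduce to a base case of size 1. The algorithm makes 1 recursive call at each level.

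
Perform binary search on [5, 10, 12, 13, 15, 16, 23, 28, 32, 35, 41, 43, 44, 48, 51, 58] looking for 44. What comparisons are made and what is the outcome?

Binary search for 44 in [5, 10, 12, 13, 15, 16, 23, 28, 32, 35, 41, 43, 44, 48, 51, 58]:

lo=0, hi=15, mid=7, arr[mid]=28 -> 28 < 44, search right half
lo=8, hi=15, mid=11, arr[mid]=43 -> 43 < 44, search right half
lo=12, hi=15, mid=13, arr[mid]=48 -> 48 > 44, search left half
lo=12, hi=12, mid=12, arr[mid]=44 -> Found target at index 12!

Binary search finds 44 at index 12 after 4 comparisons. The search repeatedly halves the search space by comparing with the middle element.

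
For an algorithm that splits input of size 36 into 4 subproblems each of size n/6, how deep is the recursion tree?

For divide and conquer with division factor 6:

Problem sizes at each level:
Level 0: 36
Level 1: 6
Level 2: 1

The root is level 0 and the size-1 base case is level 2 (the tree spans levels 0 through 2, i.e. 3 levels counting the root), so the depth is the number of divisions: log_6(36) = 2

The recursion tree depth is log_6(36) = 2. At each level, the problem size is divided by 6, so it takes 2 divisions to reduce to a base case of size 1. The algorithm makes 4 recursive calls at each level.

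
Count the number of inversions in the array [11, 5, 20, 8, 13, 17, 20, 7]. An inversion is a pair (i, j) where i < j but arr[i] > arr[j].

Finding inversions in [11, 5, 20, 8, 13, 17, 20, 7]:

(0, 1): arr[0]=11 > arr[1]=5
(0, 3): arr[0]=11 > arr[3]=8
(0, 7): arr[0]=11 > arr[7]=7
(2, 3): arr[2]=20 > arr[3]=8
(2, 4): arr[2]=20 > arr[4]=13
(2, 5): arr[2]=20 > arr[5]=17
(2, 7): arr[2]=20 > arr[7]=7
(3, 7): arr[3]=8 > arr[7]=7
(4, 7): arr[4]=13 > arr[7]=7
(5, 7): arr[5]=17 > arr[7]=7
(6, 7): arr[6]=20 > arr[7]=7

Total inversions: 11

The array has 11 inversion(s): (0,1), (0,3), (0,7), (2,3), (2,4), (2,5), (2,7), (3,7), (4,7), (5,7), (6,7). Each pair (i,j) satisfies i < j and arr[i] > arr[j].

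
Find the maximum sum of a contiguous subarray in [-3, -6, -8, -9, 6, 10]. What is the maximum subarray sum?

Using Kadane's algorithm on [-3, -6, -8, -9, 6, 10]:

Scanning through the array:
Position 1 (value -6): max_ending_here = -6, max_so_far = -3
Position 2 (value -8): max_ending_here = -8, max_so_far = -3
Position 3 (value -9): max_ending_here = -9, max_so_far = -3
Position 4 (value 6): max_ending_here = 6, max_so_far = 6
Position 5 (value 10): max_ending_here = 16, max_so_far = 16

Maximum subarray: [6, 10]
Maximum sum: 16

The maximum subarray is [6, 10] with sum 16. This subarray runs from index 4 to index 5.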